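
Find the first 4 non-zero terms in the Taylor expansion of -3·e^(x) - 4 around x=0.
-x^3/2 - 3·x^2/2 - 3·x - 7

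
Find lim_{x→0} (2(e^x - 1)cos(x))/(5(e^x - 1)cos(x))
Both numerator and denominator → 0 as x → 0; this is a 0/0 indeterminate form.
Expand each to leading order near x = 0: numerator ~ 2·x, denominator ~ 5·x.
The limit of the ratio is 2/5.

Final answer: 2/5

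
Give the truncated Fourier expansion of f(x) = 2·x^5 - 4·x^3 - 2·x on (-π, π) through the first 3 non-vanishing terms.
(-88·π^2 + 4·π^4 + 524)·sin(x) + (-2·π^4 - 19 + 14·π^2)·sin(2·x) + (-152·π^2/27 + 196/81 + 4·π^4/3)·sin(3·x)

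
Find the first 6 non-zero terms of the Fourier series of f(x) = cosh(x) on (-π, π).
-cos(x)·sinh(π)/π + 2·cos(2·x)·sinh(π)/(5·π) - cos(3·x)·sinh(π)/(5·π) + 2·cos(4·x)·sinh(π)/(17·π) - cos(5·x)·sinh(π)/(13·π) + sinh(π)/π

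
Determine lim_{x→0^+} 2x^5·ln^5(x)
This is a 0·∞ indeterminate form at x → 0⁺.
Rewrite the product as 2·ln^5(x) / x^(-5) and apply L'Hôpital, or use the standard hierarchy x^(-5) ≫ |ln x|^5 as x → 0⁺.
The indeterminate product → 0, so the limit = 0.

Final answer: 0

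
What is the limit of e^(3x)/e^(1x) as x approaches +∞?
This is an ∞/∞ indeterminate form as x → +∞.
Rewrite e^(3x)/e^(1x) = e^((3−1)x) = e^(2x); the exponent coefficient is 2 > 0 so e^(2x) → ∞.
Limit = ∞.

Final answer: ∞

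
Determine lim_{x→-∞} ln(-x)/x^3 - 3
The quotient is an ∞/∞ indeterminate form as x → -∞.
Compare growth rates of the dominant terms (exponentials ≫ polynomials ≫ logarithms), or apply L'Hôpital's rule; the quotient → 0.
Adding the constant: 0 - 3 = -3. Limit = -3.

Final answer: -3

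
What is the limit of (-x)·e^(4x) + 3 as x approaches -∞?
The product is a 0·∞ indeterminate form at x → -∞.
Rewrite the product as (-x) / e^(-4x) (an ∞/∞ form) and apply L'Hôpital, or use the standard hierarchy e^(4|x|) ≫ |(-x)| as x → -∞.
The indeterminate product → 0, so the limit = 3.

Final answer: 3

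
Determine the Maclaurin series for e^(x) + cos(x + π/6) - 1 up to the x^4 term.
x^4·(√(3)/48 + 1/24) + x^3/4 + x^2·(1/2 - √(3)/4) + x/2 + √(3)/2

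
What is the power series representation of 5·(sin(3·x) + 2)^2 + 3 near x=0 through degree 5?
81·x^5/2 - 135·x^4 - 90·x^3 + 45·x^2 + 60·x + 23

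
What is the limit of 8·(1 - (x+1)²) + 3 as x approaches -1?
Direct substitution at x = -1 gives 11.

Final answer: 11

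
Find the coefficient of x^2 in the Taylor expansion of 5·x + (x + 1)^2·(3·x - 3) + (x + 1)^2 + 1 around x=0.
Expand to order 2: 5·x + (x + 1)^2·(3·x - 3) + (x + 1)^2 + 1 = 4·x^2 + 4·x - 1 + O(x^3).
The coefficient of x^2 is 4.

Final answer: 4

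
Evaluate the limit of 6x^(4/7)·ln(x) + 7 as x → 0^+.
The product is a 0·∞ indeterminate form at x → 0⁺.
Rewrite the product as 6·ln(x) / x^(-4/7) and apply L'Hôpital, or use the standard hierarchy x^(-4/7) ≫ |ln x| as x → 0⁺.
The indeterminate product → 0, so the limit = 7.

Final answer: 7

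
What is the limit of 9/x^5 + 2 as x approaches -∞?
Evaluate the dominant behaviour as x → -∞; each term tends to a finite value or vanishes.
Limit = 2.

Final answer: 2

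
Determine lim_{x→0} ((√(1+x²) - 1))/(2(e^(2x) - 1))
Both numerator and denominator → 0 as x → 0; this is a 0/0 indeterminate form.
Expand each to leading order near x = 0: numerator ~ x^2/2, denominator ~ 4·x.
The limit of the ratio is 0.

Final answer: 0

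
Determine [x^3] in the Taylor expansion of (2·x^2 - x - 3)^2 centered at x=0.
Expand to order 3: (2·x^2 - x - 3)^2 = -4·x^3 - 11·x^2 + 6·x + 9 + O(x^4).
The coefficient of x^3 is -4.

Final answer: -4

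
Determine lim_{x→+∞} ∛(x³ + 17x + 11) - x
This is an ∞ − ∞ indeterminate form.
Multiply by (A² + AB + B²)/(A² + AB + B²) where A = ∛(x³+17x + 11), B = x to use A³ − B³ = (A−B)(A²+AB+B²); the x³ terms cancel, leaving (17x + 11)/(A²+AB+B²) with denominator ~ 3x², so the limit is 0.
Limit = 0.

Final answer: 0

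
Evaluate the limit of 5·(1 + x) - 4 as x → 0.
Direct substitution at x = 0 gives 1.

Final answer: 1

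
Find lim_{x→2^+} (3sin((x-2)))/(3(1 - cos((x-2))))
Both numerator and denominator → 0 as x → 2^+; this is a 0/0 indeterminate form.
Expand each to leading order near x = 2: numerator ~ 3·(x - 2), denominator ~ 3·(x - 2)^2/2.
The limit of the ratio is ∞.

Final answer: ∞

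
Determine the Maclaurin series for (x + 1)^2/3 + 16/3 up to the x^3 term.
x^2/3 + 2·x/3 + 17/3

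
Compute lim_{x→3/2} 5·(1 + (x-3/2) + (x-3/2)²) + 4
Direct substitution at x = 3/2 gives 9.

Final answer: 9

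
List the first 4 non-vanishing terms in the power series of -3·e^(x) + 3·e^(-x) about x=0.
-x^7/840 - x^5/20 - x^3 - 6·x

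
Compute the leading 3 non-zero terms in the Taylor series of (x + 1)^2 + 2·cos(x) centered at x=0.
x^4/12 + 2·x + 3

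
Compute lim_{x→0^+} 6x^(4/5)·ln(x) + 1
The product is a 0·∞ indeterminate form at x → 0⁺.
Rewrite the product as 6·ln(x) / x^(-4/5) and apply L'Hôpital, or use the standard hierarchy x^(-4/5) ≫ |ln x| as x → 0⁺.
The indeterminate product → 0, so the limit = 1.

Final answer: 1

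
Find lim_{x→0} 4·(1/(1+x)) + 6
Direct substitution at x = 0 gives 10.

Final answer: 10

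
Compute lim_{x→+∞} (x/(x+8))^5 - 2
As x → +∞: x/(x+8) = 1/(1 + 8/x) → 1, and the 5th power of a limit-1 base also → 1; with the additive constant, 1 - 2 = -1.
Limit = -1.

Final answer: -1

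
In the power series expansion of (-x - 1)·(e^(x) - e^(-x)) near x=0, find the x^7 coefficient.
Expand to order 7: (-x - 1)·(e^(x) - e^(-x)) = -x^7/2520 - x^6/60 - x^5/60 - x^4/3 - x^3/3 - 2·x^2 - 2·x + O(x^8).
The coefficient of x^7 is -1/2520.

Final answer: -1/2520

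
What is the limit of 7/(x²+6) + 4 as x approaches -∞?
Evaluate the dominant behaviour as x → -∞; each term tends to a finite value or vanishes.
Limit = 4.

Final answer: 4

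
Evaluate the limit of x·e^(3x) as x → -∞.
This is a 0·∞ indeterminate form at x → -∞.
Rewrite the product as x / e^(-3x) (an ∞/∞ form) and apply L'Hôpital, or use the standard hierarchy e^(3|x|) ≫ |x| as x → -∞.
The indeterminate product → 0, so the limit = 0.

Final answer: 0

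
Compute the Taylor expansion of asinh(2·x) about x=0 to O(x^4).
-4·x^3/3 + 2·x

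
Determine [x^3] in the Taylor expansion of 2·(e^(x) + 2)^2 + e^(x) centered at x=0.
Expand to order 3: 2·(e^(x) + 2)^2 + e^(x) = 25·x^3/6 + 17·x^2/2 + 13·x + 19 + O(x^4).
The coefficient of x^3 is 25/6.

Final answer: 25/6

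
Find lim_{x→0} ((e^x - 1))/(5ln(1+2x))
Both numerator and denominator → 0 as x → 0; this is a 0/0 indeterminate form.
Expand each to leading order near x = 0: numerator ~ x, denominator ~ 10·x.
The limit of the ratio is 1/10.

Final answer: 1/10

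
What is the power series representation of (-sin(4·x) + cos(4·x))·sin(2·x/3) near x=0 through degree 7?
-2981672·x^7/688905 - 22672·x^6/3645 + 27364·x^5/3645 + 592·x^4/81 - 436·x^3/81 - 8·x^2/3 + 2·x/3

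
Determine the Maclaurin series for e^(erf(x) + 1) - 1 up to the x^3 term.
x^3·(-2·e/(3·√(π)) + 4·e/(3·π^(3/2))) + 2·e·x^2/π + 2·e·x/√(π) - 1 + e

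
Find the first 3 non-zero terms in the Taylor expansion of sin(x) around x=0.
x^5/120 - x^3/6 + x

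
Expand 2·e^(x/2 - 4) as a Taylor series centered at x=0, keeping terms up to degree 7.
x^7·e^(-4)/322560 + x^6·e^(-4)/23040 + x^5·e^(-4)/1920 + x^4·e^(-4)/192 + x^3·e^(-4)/24 + x^2·e^(-4)/4 + x·e^(-4) + 2·e^(-4)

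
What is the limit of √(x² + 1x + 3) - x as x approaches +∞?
This is an ∞ − ∞ indeterminate form.
Multiply and divide by the conjugate √(x²+1x + 3) + x; the x² terms cancel, leaving (1x + 3)/(√(x²+1x + 3)+x) → 1/2.
Limit = 1/2.

Final answer: 1/2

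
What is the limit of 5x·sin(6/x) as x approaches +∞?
As x → +∞: let u = 6/x → 0⁺; then 5·x·sin(6/x) = 5·6·sin(u)/u → 5·6·1 = 30.
Limit = 30.

Final answer: 30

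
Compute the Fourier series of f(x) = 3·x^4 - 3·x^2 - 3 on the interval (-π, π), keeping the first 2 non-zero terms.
(156 - 24·π^2)·cos(x) - π^2 - 3 + 3·π^4/5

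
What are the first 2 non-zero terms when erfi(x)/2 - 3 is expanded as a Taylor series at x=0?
x/√(π) - 3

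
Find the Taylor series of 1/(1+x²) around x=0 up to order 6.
-x^6 + x^4 - x^2 + 1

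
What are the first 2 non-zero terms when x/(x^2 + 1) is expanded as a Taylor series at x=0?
-x^3 + x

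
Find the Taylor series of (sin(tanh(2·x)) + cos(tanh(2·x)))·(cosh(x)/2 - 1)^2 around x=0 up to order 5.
71·x^5/20 + 49·x^4/24 - 3·x^3/2 - 3·x^2/4 + x/2 + 1/4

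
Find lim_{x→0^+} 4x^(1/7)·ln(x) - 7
The product is a 0·∞ indeterminate form at x → 0⁺.
Rewrite the product as 4·ln(x) / x^(-1/7) and apply L'Hôpital, or use the standard hierarchy x^(-1/7) ≫ |ln x| as x → 0⁺.
The indeterminate product → 0, so the limit = -7.

Final answer: -7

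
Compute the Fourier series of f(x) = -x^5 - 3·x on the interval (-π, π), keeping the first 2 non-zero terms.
(-246 - 2·π^4 + 40·π^2)·sin(x) + (-5·π^2 + 21/2 + π^4)·sin(2·x)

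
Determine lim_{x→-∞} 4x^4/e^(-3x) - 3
The quotient is an ∞/∞ indeterminate form as x → -∞.
Compare growth rates of the dominant terms (exponentials ≫ polynomials ≫ logarithms), or apply L'Hôpital's rule; the quotient → 0.
Adding the constant: 0 - 3 = -3. Limit = -3.

Final answer: -3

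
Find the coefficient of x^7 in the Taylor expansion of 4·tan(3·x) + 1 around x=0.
Expand to order 7: 4·tan(3·x) + 1 = 16524·x^7/35 + 648·x^5/5 + 36·x^3 + 12·x + 1 + O(x^8).
The coefficient of x^7 is 16524/35.

Final answer: 16524/35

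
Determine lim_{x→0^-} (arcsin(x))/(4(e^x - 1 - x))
Both numerator and denominator → 0 as x → 0^-; this is a 0/0 indeterminate form.
Expand each to leading order near x = 0: numerator ~ x, denominator ~ 2·x^2.
The limit of the ratio is -∞.

Final answer: -∞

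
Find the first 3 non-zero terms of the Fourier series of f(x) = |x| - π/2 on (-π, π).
-4·cos(x)/π - 4·cos(3·x)/(9·π) - 4·cos(5·x)/(25·π)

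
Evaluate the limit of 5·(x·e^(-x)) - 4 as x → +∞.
Evaluate the dominant behaviour as x → +∞; each term tends to a finite value or vanishes.
Limit = -4.

Final answer: -4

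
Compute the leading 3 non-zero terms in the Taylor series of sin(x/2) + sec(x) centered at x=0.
x^2/2 + x/2 + 1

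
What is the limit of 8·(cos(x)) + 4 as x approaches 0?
Direct substitution at x = 0 gives 12.

Final answer: 12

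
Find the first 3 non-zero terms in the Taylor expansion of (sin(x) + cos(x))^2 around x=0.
-4·x^3/3 + 2·x + 1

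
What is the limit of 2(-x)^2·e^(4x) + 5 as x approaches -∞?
The product is a 0·∞ indeterminate form at x → -∞.
Rewrite the product as 2(-x)^2 / e^(-4x) (an ∞/∞ form) and apply L'Hôpital, or use the standard hierarchy e^(4|x|) ≫ |(-x)^2| as x → -∞.
The indeterminate product → 0, so the limit = 5.

Final answer: 5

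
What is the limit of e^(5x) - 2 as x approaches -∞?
Evaluate the dominant behaviour as x → -∞; each term tends to a finite value or vanishes.
Limit = -2.

Final answer: -2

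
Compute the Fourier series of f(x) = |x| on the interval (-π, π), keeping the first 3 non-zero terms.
-4·cos(x)/π - 4·cos(3·x)/(9·π) + π/2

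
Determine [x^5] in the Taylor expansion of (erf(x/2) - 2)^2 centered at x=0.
Expand to order 5: (erf(x/2) - 2)^2 = -x^5/(40·√(π)) - x^4/(6·π) + x^3/(3·√(π)) + x^2/π - 4·x/√(π) + 4 + O(x^6).
The coefficient of x^5 is -1/(40·√(π)).

Final answer: -1/(40·√(π))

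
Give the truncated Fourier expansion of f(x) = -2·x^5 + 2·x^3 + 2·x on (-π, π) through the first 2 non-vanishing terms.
(-500 - 4·π^4 + 84·π^2)·sin(x) + (-12·π^2 + 16 + 2·π^4)·sin(2·x)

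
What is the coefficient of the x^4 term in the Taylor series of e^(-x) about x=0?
Expand to order 4: e^(-x) = x^4/24 - x^3/6 + x^2/2 - x + 1 + O(x^5).
The coefficient of x^4 is 1/24.

Final answer: 1/24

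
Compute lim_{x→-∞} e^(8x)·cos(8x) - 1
Evaluate the dominant behaviour as x → -∞; each term tends to a finite value or vanishes.
Limit = -1.

Final answer: -1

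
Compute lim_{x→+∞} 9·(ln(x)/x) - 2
Evaluate the dominant behaviour as x → +∞; each term tends to a finite value or vanishes.
Limit = -2.

Final answer: -2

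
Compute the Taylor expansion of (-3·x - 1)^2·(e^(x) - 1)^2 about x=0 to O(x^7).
2461·x^6/360 + 51·x^5/4 + 187·x^4/12 + 7·x^3 + x^2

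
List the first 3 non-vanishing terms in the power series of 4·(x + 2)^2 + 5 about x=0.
4·x^2 + 16·x + 21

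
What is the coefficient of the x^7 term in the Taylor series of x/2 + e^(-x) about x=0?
Expand to order 7: x/2 + e^(-x) = -x^7/5040 + x^6/720 - x^5/120 + x^4/24 - x^3/6 + x^2/2 - x/2 + 1 + O(x^8).
The coefficient of x^7 is -1/5040.

Final answer: -1/5040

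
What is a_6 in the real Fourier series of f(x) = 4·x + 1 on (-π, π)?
a_6 = (1/π) ∫_{-π}^{π} f(x)·cos(6x) dx.
Evaluate the integral (use parity and integration by parts as needed): a_6 = 0.

Final answer: 0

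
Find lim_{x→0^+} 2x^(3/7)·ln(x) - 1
The product is a 0·∞ indeterminate form at x → 0⁺.
Rewrite the product as 2·ln(x) / x^(-3/7) and apply L'Hôpital, or use the standard hierarchy x^(-3/7) ≫ |ln x| as x → 0⁺.
The indeterminate product → 0, so the limit = -1.

Final answer: -1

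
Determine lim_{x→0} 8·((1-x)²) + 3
Direct substitution at x = 0 gives 11.

Final answer: 11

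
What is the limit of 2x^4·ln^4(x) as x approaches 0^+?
This is a 0·∞ indeterminate form at x → 0⁺.
Rewrite the product as 2·ln^4(x) / x^(-4) and apply L'Hôpital, or use the standard hierarchy x^(-4) ≫ |ln x|^4 as x → 0⁺.
The indeterminate product → 0, so the limit = 0.

Final answer: 0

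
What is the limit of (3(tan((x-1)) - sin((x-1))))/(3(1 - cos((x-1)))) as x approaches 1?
Both numerator and denominator → 0 as x → 1; this is a 0/0 indeterminate form.
Expand each to leading order near x = 1: numerator ~ 3·(x - 1)^3/2, denominator ~ 3·(x - 1)^2/2.
The limit of the ratio is 0.

Final answer: 0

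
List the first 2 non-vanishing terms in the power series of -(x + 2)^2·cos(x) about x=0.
-4·x - 4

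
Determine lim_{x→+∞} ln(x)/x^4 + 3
The quotient is an ∞/∞ indeterminate form as x → +∞.
The polynomial denominator x^4 dominates the logarithmic numerator (any positive power of x ≫ ln(x) as x → ∞), so the quotient → 0.
Adding the constant: 0 + 3 = 3. Limit = 3.

Final answer: 3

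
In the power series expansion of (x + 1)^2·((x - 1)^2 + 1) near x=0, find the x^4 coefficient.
Expand to order 4: (x + 1)^2·((x - 1)^2 + 1) = x^4 - x^2 + 2·x + 2 + O(x^5).
The coefficient of x^4 is 1.

Final answer: 1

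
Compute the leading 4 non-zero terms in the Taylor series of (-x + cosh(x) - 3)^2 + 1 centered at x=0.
-x^3 - x^2 + 4·x + 5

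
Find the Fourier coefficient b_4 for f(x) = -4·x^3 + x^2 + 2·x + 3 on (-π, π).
b_4 = (1/π) ∫_{-π}^{π} f(x)·sin(4x) dx.
Evaluate the integral (use parity and integration by parts as needed): b_4 = -7/4 + 2·π^2.

Final answer: -7/4 + 2·π^2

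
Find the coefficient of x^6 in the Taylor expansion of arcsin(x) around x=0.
Expand to order 6: arcsin(x) = 3·x^5/40 + x^3/6 + x + O(x^7).
The coefficient of x^6 is 0.

Final answer: 0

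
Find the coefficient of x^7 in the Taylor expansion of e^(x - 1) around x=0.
Expand to order 7: e^(x - 1) = x^7·e^(-1)/5040 + x^6·e^(-1)/720 + x^5·e^(-1)/120 + x^4·e^(-1)/24 + x^3·e^(-1)/6 + x^2·e^(-1)/2 + x·e^(-1) + e^(-1) + O(x^8).
The coefficient of x^7 is e^(-1)/5040.

Final answer: e^(-1)/5040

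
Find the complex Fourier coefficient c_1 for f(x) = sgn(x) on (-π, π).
Compute the real Fourier coefficients first: a_1 = 0, b_1 = 4/π.
Then c_1 = (a_1 − i·b_1)/2 = -2·i/π.

Final answer: -2·i/π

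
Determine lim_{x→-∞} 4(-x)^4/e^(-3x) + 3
The quotient is an ∞/∞ indeterminate form as x → -∞.
Compare growth rates of the dominant terms (exponentials ≫ polynomials ≫ logarithms), or apply L'Hôpital's rule; the quotient → 0.
Adding the constant: 0 + 3 = 3. Limit = 3.

Final answer: 3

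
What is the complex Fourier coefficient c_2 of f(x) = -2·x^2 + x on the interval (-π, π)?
Compute the real Fourier coefficients first: a_2 = -2, b_2 = -1.
Then c_2 = (a_2 − i·b_2)/2 = -1 + i/2.

Final answer: -1 + i/2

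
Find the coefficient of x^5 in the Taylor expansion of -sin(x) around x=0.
Expand to order 5: -sin(x) = -x^5/120 + x^3/6 - x + O(x^6).
The coefficient of x^5 is -1/120.

Final answer: -1/120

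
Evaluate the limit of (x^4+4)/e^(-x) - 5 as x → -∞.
The quotient is an ∞/∞ indeterminate form as x → -∞.
Compare growth rates of the dominant terms (exponentials ≫ polynomials ≫ logarithms), or apply L'Hôpital's rule; the quotient → 0.
Adding the constant: 0 - 5 = -5. Limit = -5.

Final answer: -5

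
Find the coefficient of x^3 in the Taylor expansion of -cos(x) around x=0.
Expand to order 3: -cos(x) = x^2/2 - 1 + O(x^4).
The coefficient of x^3 is 0.

Final answer: 0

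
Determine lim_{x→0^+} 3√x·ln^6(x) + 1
The product is a 0·∞ indeterminate form at x → 0⁺.
Rewrite the product as 3·ln^6(x) / x^(-1/2) and apply L'Hôpital, or use the standard hierarchy x^(-1/2) ≫ |ln x|^6 as x → 0⁺.
The indeterminate product → 0, so the limit = 1.

Final answer: 1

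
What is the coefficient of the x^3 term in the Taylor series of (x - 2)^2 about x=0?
Expand to order 3: (x - 2)^2 = x^2 - 4·x + 4 + O(x^4).
The coefficient of x^3 is 0.

Final answer: 0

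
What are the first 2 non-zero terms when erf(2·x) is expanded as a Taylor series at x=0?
-16·x^3/(3·√(π)) + 4·x/√(π)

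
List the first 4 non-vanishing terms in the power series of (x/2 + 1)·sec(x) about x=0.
x^3/4 + x^2/2 + x/2 + 1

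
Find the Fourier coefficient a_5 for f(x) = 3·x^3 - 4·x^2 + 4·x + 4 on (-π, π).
a_5 = (1/π) ∫_{-π}^{π} f(x)·cos(5x) dx.
Evaluate the integral (use parity and integration by parts as needed): a_5 = 16/25.

Final answer: 16/25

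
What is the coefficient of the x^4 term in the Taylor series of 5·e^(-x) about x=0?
Expand to order 4: 5·e^(-x) = 5·x^4/24 - 5·x^3/6 + 5·x^2/2 - 5·x + 5 + O(x^5).
The coefficient of x^4 is 5/24.

Final answer: 5/24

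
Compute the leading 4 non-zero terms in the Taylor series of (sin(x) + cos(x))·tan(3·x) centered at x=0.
17·x^4/2 + 15·x^3/2 + 3·x^2 + 3·x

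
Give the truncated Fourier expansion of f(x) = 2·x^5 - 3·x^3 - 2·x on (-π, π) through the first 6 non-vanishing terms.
(-86·π^2 + 4·π^4 + 512)·sin(x) + (-2·π^4 - 35/2 + 13·π^2)·sin(2·x) + (-134·π^2/27 + 160/81 + 4·π^4/3)·sin(3·x) + (-π^4 - 1/32 + 11·π^2/4)·sin(4·x) + (-46·π^2/25 - 224/625 + 4·π^4/5)·sin(5·x) + (-2·π^4/3 + 71/162 + 37·π^2/27)·sin(6·x)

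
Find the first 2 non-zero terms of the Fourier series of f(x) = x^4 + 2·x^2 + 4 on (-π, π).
(40 - 8·π^2)·cos(x) + 4 + 2·π^2/3 + π^4/5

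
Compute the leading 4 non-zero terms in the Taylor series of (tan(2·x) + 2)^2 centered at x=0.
32·x^3/3 + 4·x^2 + 8·x + 4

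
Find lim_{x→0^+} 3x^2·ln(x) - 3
The product is a 0·∞ indeterminate form at x → 0⁺.
Rewrite the product as 3·ln(x) / x^(-2) and apply L'Hôpital, or use the standard hierarchy x^(-2) ≫ |ln x| as x → 0⁺.
The indeterminate product → 0, so the limit = -3.

Final answer: -3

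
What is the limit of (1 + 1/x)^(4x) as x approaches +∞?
As x → +∞: write (1 + 1/x)^(4x) = ((1 + 1/x)^x)^4 → (e^1)^4 = e^4.
Limit = e^(4).

Final answer: e^(4)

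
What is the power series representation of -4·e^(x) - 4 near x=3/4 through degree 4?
-4·e^(3/4) - 4 - 4·e^(3/4)·(x - 3/4) - 2·e^(3/4)·(x - 3/4)^2 - 2·e^(3/4)·(x - 3/4)^3/3 - e^(3/4)·(x - 3/4)^4/6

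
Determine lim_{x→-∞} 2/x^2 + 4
Evaluate the dominant behaviour as x → -∞; each term tends to a finite value or vanishes.
Limit = 4.

Final answer: 4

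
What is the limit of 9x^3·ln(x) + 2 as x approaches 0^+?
The product is a 0·∞ indeterminate form at x → 0⁺.
Rewrite the product as 9·ln(x) / x^(-3) and apply L'Hôpital, or use the standard hierarchy x^(-3) ≫ |ln x| as x → 0⁺.
The indeterminate product → 0, so the limit = 2.

Final answer: 2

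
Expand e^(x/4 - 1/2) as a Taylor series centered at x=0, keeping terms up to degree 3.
x^3·e^(-1/2)/384 + x^2·e^(-1/2)/32 + x·e^(-1/2)/4 + e^(-1/2)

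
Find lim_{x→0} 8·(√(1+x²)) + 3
Direct substitution at x = 0 gives 11.

Final answer: 11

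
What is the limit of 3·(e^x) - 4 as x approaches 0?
Direct substitution at x = 0 gives -1.

Final answer: -1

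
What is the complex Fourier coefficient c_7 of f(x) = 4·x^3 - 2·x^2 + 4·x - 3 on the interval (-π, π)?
Compute the real Fourier coefficients first: a_7 = 8/49, b_7 = 344/343 + 8·π^2/7.
Then c_7 = (a_7 − i·b_7)/2 = 4/49 - 4·i·π^2/7 - 172·i/343.

Final answer: 4/49 - 4·i·π^2/7 - 172·i/343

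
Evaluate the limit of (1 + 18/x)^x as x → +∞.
As x → +∞: this is the defining limit (1 + 18/x)^x → e^18.
Limit = e^(18).

Final answer: e^(18)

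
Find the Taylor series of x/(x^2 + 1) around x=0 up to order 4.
-x^3 + x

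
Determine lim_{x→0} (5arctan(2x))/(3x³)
Both numerator and denominator → 0 as x → 0; this is a 0/0 indeterminate form.
Expand each to leading order near x = 0: numerator ~ 10·x, denominator ~ 3·x^3.
The limit of the ratio is ∞.

Final answer: ∞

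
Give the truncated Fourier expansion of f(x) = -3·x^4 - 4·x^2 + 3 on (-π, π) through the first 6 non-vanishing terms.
(-128 + 24·π^2)·cos(x) + (5 - 6·π^2)·cos(2·x) + 8·π^2·cos(3·x)/3 + (-3·π^2/2 - 7/16)·cos(4·x) + (256/625 + 24·π^2/25)·cos(5·x) - 3·π^4/5 - 4·π^2/3 + 3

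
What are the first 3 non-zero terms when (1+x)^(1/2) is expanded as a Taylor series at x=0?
-x^2/8 + x/2 + 1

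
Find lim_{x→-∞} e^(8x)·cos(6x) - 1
Evaluate the dominant behaviour as x → -∞; each term tends to a finite value or vanishes.
Limit = -1.

Final answer: -1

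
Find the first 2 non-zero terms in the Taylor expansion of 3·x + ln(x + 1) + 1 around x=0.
4·x + 1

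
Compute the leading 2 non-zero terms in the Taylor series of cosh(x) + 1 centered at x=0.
x^2/2 + 2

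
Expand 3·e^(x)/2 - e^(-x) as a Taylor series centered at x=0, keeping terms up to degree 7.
x^7/2016 + x^6/1440 + x^5/48 + x^4/48 + 5·x^3/12 + x^2/4 + 5·x/2 + 1/2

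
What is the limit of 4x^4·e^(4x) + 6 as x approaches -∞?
The product is a 0·∞ indeterminate form at x → -∞.
Rewrite the product as 4x^4 / e^(-4x) (an ∞/∞ form) and apply L'Hôpital, or use the standard hierarchy e^(4|x|) ≫ |x^4| as x → -∞.
The indeterminate product → 0, so the limit = 6.

Final answer: 6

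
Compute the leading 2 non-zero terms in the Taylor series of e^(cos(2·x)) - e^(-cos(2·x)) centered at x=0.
x^2·(-2·e - 2·e^(-1)) - e^(-1) + e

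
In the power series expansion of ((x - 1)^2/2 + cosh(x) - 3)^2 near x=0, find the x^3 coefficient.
Expand to order 3: ((x - 1)^2/2 + cosh(x) - 3)^2 = -2·x^3 - 2·x^2 + 3·x + 9/4 + O(x^4).
The coefficient of x^3 is -2.

Final answer: -2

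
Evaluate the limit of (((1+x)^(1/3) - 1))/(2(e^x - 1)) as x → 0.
Both numerator and denominator → 0 as x → 0; this is a 0/0 indeterminate form.
Expand each to leading order near x = 0: numerator ~ x/3, denominator ~ 2·x.
The limit of the ratio is 1/6.

Final answer: 1/6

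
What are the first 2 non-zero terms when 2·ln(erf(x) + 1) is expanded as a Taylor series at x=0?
-4·x^2/π + 4·x/√(π)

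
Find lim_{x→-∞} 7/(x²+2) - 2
Evaluate the dominant behaviour as x → -∞; each term tends to a finite value or vanishes.
Limit = -2.

Final answer: -2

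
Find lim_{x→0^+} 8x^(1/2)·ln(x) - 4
The product is a 0·∞ indeterminate form at x → 0⁺.
Rewrite the product as 8·ln(x) / x^(-1/2) and apply L'Hôpital, or use the standard hierarchy x^(-1/2) ≫ |ln x| as x → 0⁺.
The indeterminate product → 0, so the limit = -4.

Final answer: -4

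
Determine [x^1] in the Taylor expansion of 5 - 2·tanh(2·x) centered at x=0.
Expand to order 1: 5 - 2·tanh(2·x) = 5 - 4·x + O(x^2).
The coefficient of x^1 is -4.

Final answer: -4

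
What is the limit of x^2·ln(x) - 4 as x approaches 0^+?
The product is a 0·∞ indeterminate form at x → 0⁺.
Rewrite the product as ln(x) / x^(-2) and apply L'Hôpital, or use the standard hierarchy x^(-2) ≫ |ln x| as x → 0⁺.
The indeterminate product → 0, so the limit = -4.

Final answer: -4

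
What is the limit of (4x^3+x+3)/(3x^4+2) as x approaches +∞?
This is an ∞/∞ indeterminate form as x → +∞.
Divide numerator and denominator by x^4 and let the lower-order terms vanish; the numerator's degree 3 is below the denominator's degree 4, so the quotient → 0.
Limit = 0.

Final answer: 0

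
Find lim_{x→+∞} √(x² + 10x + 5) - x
This is an ∞ − ∞ indeterminate form.
Multiply and divide by the conjugate √(x²+10x + 5) + x; the x² terms cancel, leaving (10x + 5)/(√(x²+10x + 5)+x) → 10/2 = 5.
Limit = 5.

Final answer: 5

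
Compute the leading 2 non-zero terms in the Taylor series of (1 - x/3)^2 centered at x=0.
1 - 2·x/3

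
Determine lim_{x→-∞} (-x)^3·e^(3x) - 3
The product is a 0·∞ indeterminate form at x → -∞.
Rewrite the product as (-x)^3 / e^(-3x) (an ∞/∞ form) and apply L'Hôpital, or use the standard hierarchy e^(3|x|) ≫ |(-x)^3| as x → -∞.
The indeterminate product → 0, so the limit = -3.

Final answer: -3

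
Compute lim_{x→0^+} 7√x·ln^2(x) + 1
The product is a 0·∞ indeterminate form at x → 0⁺.
Rewrite the product as 7·ln^2(x) / x^(-1/2) and apply L'Hôpital, or use the standard hierarchy x^(-1/2) ≫ |ln x|^2 as x → 0⁺.
The indeterminate product → 0, so the limit = 1.

Final answer: 1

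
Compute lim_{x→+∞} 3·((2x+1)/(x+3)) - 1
Evaluate the dominant behaviour as x → +∞; each term tends to a finite value or vanishes.
Limit = 5.

Final answer: 5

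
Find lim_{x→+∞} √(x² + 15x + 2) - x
This is an ∞ − ∞ indeterminate form.
Multiply and divide by the conjugate √(x²+15x + 2) + x; the x² terms cancel, leaving (15x + 2)/(√(x²+15x + 2)+x) → 15/2.
Limit = 15/2.

Final answer: 15/2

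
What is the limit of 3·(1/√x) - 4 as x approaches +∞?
Evaluate the dominant behaviour as x → +∞; each term tends to a finite value or vanishes.
Limit = -4.

Final answer: -4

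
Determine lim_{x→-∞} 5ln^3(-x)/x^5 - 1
The quotient is an ∞/∞ indeterminate form as x → -∞.
Compare growth rates of the dominant terms (exponentials ≫ polynomials ≫ logarithms), or apply L'Hôpital's rule; the quotient → 0.
Adding the constant: 0 - 1 = -1. Limit = -1.

Final answer: -1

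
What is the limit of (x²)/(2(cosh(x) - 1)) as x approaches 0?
Both numerator and denominator → 0 as x → 0; this is a 0/0 indeterminate form.
Expand each to leading order near x = 0: numerator ~ x^2, denominator ~ x^2.
The limit of the ratio is 1.

Final answer: 1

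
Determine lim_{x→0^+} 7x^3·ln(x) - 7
The product is a 0·∞ indeterminate form at x → 0⁺.
Rewrite the product as 7·ln(x) / x^(-3) and apply L'Hôpital, or use the standard hierarchy x^(-3) ≫ |ln x| as x → 0⁺.
The indeterminate product → 0, so the limit = -7.

Final answer: -7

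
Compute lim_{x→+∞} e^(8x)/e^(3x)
This is an ∞/∞ indeterminate form as x → +∞.
Rewrite e^(8x)/e^(3x) = e^((8−3)x) = e^(5x); the exponent coefficient is 5 > 0 so e^(5x) → ∞.
Limit = ∞.

Final answer: ∞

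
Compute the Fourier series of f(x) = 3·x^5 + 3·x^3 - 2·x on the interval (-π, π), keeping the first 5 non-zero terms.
(-114·π^2 + 6·π^4 + 680)·sin(x) + (-3·π^4 - 16 + 12·π^2)·sin(2·x) + (-22·π^2/9 + 8/27 + 2·π^4)·sin(3·x) + (-3·π^4/2 + 55/64 + 3·π^2/8)·sin(4·x) + (-536/625 + 6·π^2/25 + 6·π^4/5)·sin(5·x)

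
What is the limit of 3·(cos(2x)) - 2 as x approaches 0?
Direct substitution at x = 0 gives 1.

Final answer: 1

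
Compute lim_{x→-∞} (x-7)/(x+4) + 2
Evaluate the dominant behaviour as x → -∞; each term tends to a finite value or vanishes.
Limit = 3.

Final answer: 3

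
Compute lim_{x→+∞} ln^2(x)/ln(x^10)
This is an ∞/∞ indeterminate form as x → +∞.
Write ln(x^10) = 10·ln(x), reducing the quotient to ln(x)/10 → ∞.
Limit = ∞.

Final answer: ∞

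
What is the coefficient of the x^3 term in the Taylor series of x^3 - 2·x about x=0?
Expand to order 3: x^3 - 2·x = x^3 - 2·x + O(x^4).
The coefficient of x^3 is 1.

Final answer: 1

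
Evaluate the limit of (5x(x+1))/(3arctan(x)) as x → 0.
Both numerator and denominator → 0 as x → 0; this is a 0/0 indeterminate form.
Expand each to leading order near x = 0: numerator ~ 5·x, denominator ~ 3·x.
The limit of the ratio is 5/3.

Final answer: 5/3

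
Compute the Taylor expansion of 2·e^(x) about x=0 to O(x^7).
x^6/360 + x^5/60 + x^4/12 + x^3/3 + x^2 + 2·x + 2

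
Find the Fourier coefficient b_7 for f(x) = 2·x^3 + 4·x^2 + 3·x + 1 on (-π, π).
b_7 = (1/π) ∫_{-π}^{π} f(x)·sin(7x) dx.
Evaluate the integral (use parity and integration by parts as needed): b_7 = 270/343 + 4·π^2/7.

Final answer: 270/343 + 4·π^2/7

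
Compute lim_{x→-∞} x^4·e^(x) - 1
The product is a 0·∞ indeterminate form at x → -∞.
Rewrite the product as x^4 / e^(-x) (an ∞/∞ form) and apply L'Hôpital, or use the standard hierarchy e^(|x|) ≫ |x^4| as x → -∞.
The indeterminate product → 0, so the limit = -1.

Final answer: -1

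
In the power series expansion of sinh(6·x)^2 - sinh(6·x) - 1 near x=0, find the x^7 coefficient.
Expand to order 7: sinh(6·x)^2 - sinh(6·x) - 1 = -1944·x^7/35 + 10368·x^6/5 - 324·x^5/5 + 432·x^4 - 36·x^3 + 36·x^2 - 6·x - 1 + O(x^8).
The coefficient of x^7 is -1944/35.

Final answer: -1944/35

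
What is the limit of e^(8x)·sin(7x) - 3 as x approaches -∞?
Evaluate the dominant behaviour as x → -∞; each term tends to a finite value or vanishes.
Limit = -3.

Final answer: -3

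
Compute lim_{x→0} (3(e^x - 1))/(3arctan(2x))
Both numerator and denominator → 0 as x → 0; this is a 0/0 indeterminate form.
Expand each to leading order near x = 0: numerator ~ 3·x, denominator ~ 6·x.
The limit of the ratio is 1/2.

Final answer: 1/2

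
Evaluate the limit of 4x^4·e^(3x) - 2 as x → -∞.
The product is a 0·∞ indeterminate form at x → -∞.
Rewrite the product as 4x^4 / e^(-3x) (an ∞/∞ form) and apply L'Hôpital, or use the standard hierarchy e^(3|x|) ≫ |x^4| as x → -∞.
The indeterminate product → 0, so the limit = -2.

Final answer: -2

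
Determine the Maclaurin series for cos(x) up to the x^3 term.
1 - x^2/2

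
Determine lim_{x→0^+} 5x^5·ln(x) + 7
The product is a 0·∞ indeterminate form at x → 0⁺.
Rewrite the product as 5·ln(x) / x^(-5) and apply L'Hôpital, or use the standard hierarchy x^(-5) ≫ |ln x| as x → 0⁺.
The indeterminate product → 0, so the limit = 7.

Final answer: 7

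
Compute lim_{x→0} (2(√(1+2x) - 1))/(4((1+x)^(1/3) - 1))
Both numerator and denominator → 0 as x → 0; this is a 0/0 indeterminate form.
Expand each to leading order near x = 0: numerator ~ 2·x, denominator ~ 4·x/3.
The limit of the ratio is 3/2.

Final answer: 3/2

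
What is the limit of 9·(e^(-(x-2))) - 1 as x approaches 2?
Direct substitution at x = 2 gives 8.

Final answer: 8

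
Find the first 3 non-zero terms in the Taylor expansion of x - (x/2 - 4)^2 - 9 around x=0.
-x^2/4 + 5·x - 25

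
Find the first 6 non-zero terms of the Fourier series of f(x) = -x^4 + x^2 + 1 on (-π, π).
(-52 + 8·π^2)·cos(x) + (4 - 2·π^2)·cos(2·x) + (-28/27 + 8·π^2/9)·cos(3·x) + (7/16 - π^2/2)·cos(4·x) + (-148/625 + 8·π^2/25)·cos(5·x) - π^4/5 + 1 + π^2/3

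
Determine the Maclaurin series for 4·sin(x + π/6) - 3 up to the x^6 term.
-x^6/360 + √(3)·x^5/60 + x^4/12 - √(3)·x^3/3 - x^2 + 2·√(3)·x - 1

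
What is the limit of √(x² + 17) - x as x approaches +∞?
This is an ∞ − ∞ indeterminate form.
Multiply and divide by the conjugate √(x²+17) + x; the x² terms cancel, leaving 17/(√(x²+17)+x) → 0.
Limit = 0.

Final answer: 0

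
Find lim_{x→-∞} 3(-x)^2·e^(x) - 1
The product is a 0·∞ indeterminate form at x → -∞.
Rewrite the product as 3(-x)^2 / e^(-x) (an ∞/∞ form) and apply L'Hôpital, or use the standard hierarchy e^(|x|) ≫ |(-x)^2| as x → -∞.
The indeterminate product → 0, so the limit = -1.

Final answer: -1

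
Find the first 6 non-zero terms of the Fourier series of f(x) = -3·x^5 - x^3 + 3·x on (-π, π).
(-702 - 6·π^4 + 118·π^2)·sin(x) + (-14·π^2 + 18 + 3·π^4)·sin(2·x) + (-2·π^4 - 14/27 + 34·π^2/9)·sin(3·x) + (-11·π^2/8 - 63/64 + 3·π^4/2)·sin(4·x) + (-6·π^4/5 + 666/625 + 14·π^2/25)·sin(5·x) + (-2·π^2/9 - 26/27 + π^4)·sin(6·x)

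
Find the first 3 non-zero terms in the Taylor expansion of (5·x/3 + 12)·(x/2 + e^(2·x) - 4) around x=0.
169·x^2/6 + 25·x - 36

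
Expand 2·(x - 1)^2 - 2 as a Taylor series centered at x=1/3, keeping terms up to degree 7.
-10/9 - 8·(x - 1/3)/3 + 2·(x - 1/3)^2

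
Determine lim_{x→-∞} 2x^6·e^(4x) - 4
The product is a 0·∞ indeterminate form at x → -∞.
Rewrite the product as 2x^6 / e^(-4x) (an ∞/∞ form) and apply L'Hôpital, or use the standard hierarchy e^(4|x|) ≫ |x^6| as x → -∞.
The indeterminate product → 0, so the limit = -4.

Final answer: -4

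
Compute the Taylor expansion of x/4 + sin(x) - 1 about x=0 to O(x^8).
-x^7/5040 + x^5/120 - x^3/6 + 5·x/4 - 1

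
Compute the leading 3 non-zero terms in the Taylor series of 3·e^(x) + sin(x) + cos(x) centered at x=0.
x^2 + 4·x + 4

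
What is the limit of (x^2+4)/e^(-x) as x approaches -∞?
This is an ∞/∞ indeterminate form as x → -∞.
Compare growth rates of the dominant terms (exponentials ≫ polynomials ≫ logarithms), or apply L'Hôpital's rule; the quotient → 0.
Limit = 0.

Final answer: 0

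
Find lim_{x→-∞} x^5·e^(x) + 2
The product is a 0·∞ indeterminate form at x → -∞.
Rewrite the product as x^5 / e^(-x) (an ∞/∞ form) and apply L'Hôpital, or use the standard hierarchy e^(|x|) ≫ |x^5| as x → -∞.
The indeterminate product → 0, so the limit = 2.

Final answer: 2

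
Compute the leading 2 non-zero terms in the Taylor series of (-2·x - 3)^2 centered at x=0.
12·x + 9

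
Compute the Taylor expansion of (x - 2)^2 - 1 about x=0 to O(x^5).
x^2 - 4·x + 3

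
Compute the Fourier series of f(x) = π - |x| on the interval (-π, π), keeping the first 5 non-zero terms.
4·cos(x)/π + 4·cos(3·x)/(9·π) + 4·cos(5·x)/(25·π) + 4·cos(7·x)/(49·π) + π/2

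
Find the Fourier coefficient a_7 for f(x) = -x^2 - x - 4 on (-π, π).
a_7 = (1/π) ∫_{-π}^{π} f(x)·cos(7x) dx.
Evaluate the integral (use parity and integration by parts as needed): a_7 = 4/49.

Final answer: 4/49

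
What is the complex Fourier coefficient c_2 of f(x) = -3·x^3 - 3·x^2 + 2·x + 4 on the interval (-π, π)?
Compute the real Fourier coefficients first: a_2 = -3, b_2 = -13/2 + 3·π^2.
Then c_2 = (a_2 − i·b_2)/2 = -3/2 - 3·i·π^2/2 + 13·i/4.

Final answer: -3/2 - 3·i·π^2/2 + 13·i/4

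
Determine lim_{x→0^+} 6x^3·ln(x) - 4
The product is a 0·∞ indeterminate form at x → 0⁺.
Rewrite the product as 6·ln(x) / x^(-3) and apply L'Hôpital, or use the standard hierarchy x^(-3) ≫ |ln x| as x → 0⁺.
The indeterminate product → 0, so the limit = -4.

Final answer: -4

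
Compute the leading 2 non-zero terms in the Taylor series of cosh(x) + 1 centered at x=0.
x^2/2 + 2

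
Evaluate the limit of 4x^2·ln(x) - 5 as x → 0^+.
The product is a 0·∞ indeterminate form at x → 0⁺.
Rewrite the product as 4·ln(x) / x^(-2) and apply L'Hôpital, or use the standard hierarchy x^(-2) ≫ |ln x| as x → 0⁺.
The indeterminate product → 0, so the limit = -5.

Final answer: -5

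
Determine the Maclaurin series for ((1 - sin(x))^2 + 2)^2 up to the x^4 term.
-7·x^4/3 - 2·x^3 + 10·x^2 - 12·x + 9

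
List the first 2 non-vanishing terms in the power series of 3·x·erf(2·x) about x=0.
-16·x^4/√(π) + 12·x^2/√(π)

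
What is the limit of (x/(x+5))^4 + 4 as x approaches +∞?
As x → +∞: x/(x+5) = 1/(1 + 5/x) → 1, and the 4th power of a limit-1 base also → 1; with the additive constant, 1 + 4 = 5.
Limit = 5.

Final answer: 5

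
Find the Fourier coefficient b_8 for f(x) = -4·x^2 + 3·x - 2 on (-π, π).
b_8 = (1/π) ∫_{-π}^{π} f(x)·sin(8x) dx.
Evaluate the integral (use parity and integration by parts as needed): b_8 = -3/4.

Final answer: -3/4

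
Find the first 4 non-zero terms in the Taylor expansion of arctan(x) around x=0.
-x^7/7 + x^5/5 - x^3/3 + x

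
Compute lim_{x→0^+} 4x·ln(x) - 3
The product is a 0·∞ indeterminate form at x → 0⁺.
Rewrite the product as 4·ln(x) / x^(-1) and apply L'Hôpital, or use the standard hierarchy x^(-1) ≫ |ln x| as x → 0⁺.
The indeterminate product → 0, so the limit = -3.

Final answer: -3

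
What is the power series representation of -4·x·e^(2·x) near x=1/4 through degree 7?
-e^(1/2) - 6·e^(1/2)·(x - 1/4) - 10·e^(1/2)·(x - 1/4)^2 - 28·e^(1/2)·(x - 1/4)^3/3 - 6·e^(1/2)·(x - 1/4)^4 - 44·e^(1/2)·(x - 1/4)^5/15 - 52·e^(1/2)·(x - 1/4)^6/45 - 8·e^(1/2)·(x - 1/4)^7/21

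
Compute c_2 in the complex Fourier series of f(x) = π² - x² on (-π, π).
Compute the real Fourier coefficients first: a_2 = -1, b_2 = 0.
Then c_2 = (a_2 − i·b_2)/2 = -1/2.

Final answer: -1/2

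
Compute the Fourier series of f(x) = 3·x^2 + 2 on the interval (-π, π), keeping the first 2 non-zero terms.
-12·cos(x) + 2 + π^2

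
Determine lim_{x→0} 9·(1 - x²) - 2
Direct substitution at x = 0 gives 7.

Final answer: 7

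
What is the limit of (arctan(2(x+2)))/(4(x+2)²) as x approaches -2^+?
Both numerator and denominator → 0 as x → -2^+; this is a 0/0 indeterminate form.
Expand each to leading order near x = -2: numerator ~ 2·(x + 2), denominator ~ 4·(x + 2)^2.
The limit of the ratio is ∞.

Final answer: ∞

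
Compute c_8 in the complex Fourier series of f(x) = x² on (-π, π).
Compute the real Fourier coefficients first: a_8 = 1/16, b_8 = 0.
Then c_8 = (a_8 − i·b_8)/2 = 1/32.

Final answer: 1/32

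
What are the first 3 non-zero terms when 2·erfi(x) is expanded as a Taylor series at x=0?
2·x^5/(5·√(π)) + 4·x^3/(3·√(π)) + 4·x/√(π)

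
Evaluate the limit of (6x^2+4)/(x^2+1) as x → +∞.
This is an ∞/∞ indeterminate form as x → +∞.
Divide numerator and denominator by x^2 and let the lower-order terms vanish; the leading terms give 6/1 = 6.
Limit = 6.

Final answer: 6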